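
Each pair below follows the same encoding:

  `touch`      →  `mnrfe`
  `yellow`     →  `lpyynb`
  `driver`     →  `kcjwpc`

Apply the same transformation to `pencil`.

This is an affine cipher: with a=0,…,z=25, each position x becomes (5x+21) mod 26.
Applying it to pencil: p(15)→5·15+21≡18=s; e(4)→5·4+21≡15=p; n(13)→5·13+21≡8=i; c(2)→5·2+21≡5=f; i(8)→5·8+21≡9=j; l(11)→5·11+21≡24=y (all mod 26).

spifjy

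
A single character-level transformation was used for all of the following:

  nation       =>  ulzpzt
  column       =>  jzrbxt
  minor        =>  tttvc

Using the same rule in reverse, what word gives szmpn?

logic

Shifts by position in nation: pos 0: n→u (+7), pos 1: a→l (+11), pos 2: t→z (+6), pos 3: i→p (+7), pos 4: o→z (+11), pos 5: n→t (+6) — repeating every 3. It's a Vigenère-style cipher with numeric key [7,11,6]: position i shifts by key[i mod 3].
Decoding szmpn: s−7=l, z−11=o, m−6=g, p−7=i, n−11=c.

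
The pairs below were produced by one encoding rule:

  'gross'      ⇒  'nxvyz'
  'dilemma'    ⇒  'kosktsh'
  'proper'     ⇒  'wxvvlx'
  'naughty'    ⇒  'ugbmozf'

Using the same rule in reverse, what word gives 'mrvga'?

float

Shifts by position in gross: pos 0: g→n (+7), pos 1: r→x (+6), pos 2: o→v (+7), pos 3: s→y (+6) — repeating every 2. It's a Vigenère-style cipher with numeric key [7,6]: position i shifts by key[i mod 2].
Reversing it on mrvga: m−7=f, r−6=l, v−7=o, g−6=a, a−7=t.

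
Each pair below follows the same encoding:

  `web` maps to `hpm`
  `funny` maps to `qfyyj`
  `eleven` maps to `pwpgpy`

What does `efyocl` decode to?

tundra

Every letter moves 11 places later in the alphabet, wrapping around z→a.
Decoding efyocl: e−11=t, f−11=u, y−11=n, o−11=d, c−11=r, l−11=a.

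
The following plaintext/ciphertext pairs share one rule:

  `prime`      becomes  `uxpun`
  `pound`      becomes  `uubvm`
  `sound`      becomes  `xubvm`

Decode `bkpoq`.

Each letter shifts forward by (position + 5), i.e. 5, 6, 7, … — the shift grows by one for each successive letter.
Undoing it on bkpoq: b−5=w, k−6=e, p−7=i, o−8=g, q−9=h.

weigh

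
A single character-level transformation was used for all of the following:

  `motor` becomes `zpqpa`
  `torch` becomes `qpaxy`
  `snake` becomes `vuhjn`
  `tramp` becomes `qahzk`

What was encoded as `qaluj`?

trunk

This is an affine cipher: with a=0,…,z=25, each position x becomes (21x+7) mod 26.
Decoding qaluj: q(16)→5·(16−7)≡19=t; a(0)→5·(0−7)≡17=r; l(11)→5·(11−7)≡20=u; u(20)→5·(20−7)≡13=n; j(9)→5·(9−7)≡10=k (all mod 26).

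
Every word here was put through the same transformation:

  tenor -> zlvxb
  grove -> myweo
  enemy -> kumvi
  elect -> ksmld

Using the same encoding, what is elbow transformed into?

In tenor: t→z is +6, e→l is +7, n→v is +8, o→x is +9 — the shift increases by 1 each position. Each letter shifts forward by (position + 6), i.e. 6, 7, 8, … — the shift grows by one for each successive letter.
For elbow: e+6=k, l+7=s, b+8=j, o+9=x, w+10=g.

ksjxg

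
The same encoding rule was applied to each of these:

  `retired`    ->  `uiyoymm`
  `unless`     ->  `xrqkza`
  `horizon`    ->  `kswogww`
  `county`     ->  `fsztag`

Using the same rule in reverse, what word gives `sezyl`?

pause

In retired: r→u is +3, e→i is +4, t→y is +5, i→o is +6 — the shift increases by 1 each position. Each letter shifts forward by (position + 3), i.e. 3, 4, 5, … — the shift grows by one for each successive letter.
Decoding sezyl: s−3=p, e−4=a, z−5=u, y−6=s, l−7=e.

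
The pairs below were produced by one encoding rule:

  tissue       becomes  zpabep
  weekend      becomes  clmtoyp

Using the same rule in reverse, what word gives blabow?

In tissue: t→z is +6, i→p is +7, s→a is +8, s→b is +9 — the shift increases by 1 each position. The shift increases by 1 at each position, starting from +6: 6, 7, 8, ….
Undoing it on blabow: b−6=v, l−7=e, a−8=s, b−9=s, o−10=e, w−11=l.

vessel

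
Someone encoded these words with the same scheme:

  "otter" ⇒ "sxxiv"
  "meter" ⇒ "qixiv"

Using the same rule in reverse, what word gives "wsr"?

son

Compare letters: o→s is +4, t→x is +4, t→x is +4 — a constant shift. Every letter moves 4 places later in the alphabet, wrapping around z→a.
Undoing it on wsr: w−4=s, s−4=o, r−4=n.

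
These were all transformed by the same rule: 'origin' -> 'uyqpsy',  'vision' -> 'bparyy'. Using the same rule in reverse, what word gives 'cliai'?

weary

In origin: o→u is +6, r→y is +7, i→q is +8, g→p is +9 — the shift increases by 1 each position. Letter i (0-indexed) is shifted by i+6, so successive shifts are 6, 7, 8, ….
Decoding cliai: c−6=w, l−7=e, i−8=a, a−9=r, i−10=y.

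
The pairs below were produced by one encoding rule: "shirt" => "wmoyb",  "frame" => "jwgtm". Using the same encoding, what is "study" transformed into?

Letter i (0-indexed) is shifted by i+4, so successive shifts are 4, 5, 6, ….
Applying it to study: s+4=w, t+5=y, u+6=a, d+7=k, y+8=g.

wyakg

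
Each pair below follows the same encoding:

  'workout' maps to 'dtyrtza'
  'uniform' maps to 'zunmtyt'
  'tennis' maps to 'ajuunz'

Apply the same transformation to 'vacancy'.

The shift depends on letter class: consonant w→d is +7, but vowel o→t is +5. The rule splits by letter class: vowels +5, consonants +7.
For vacancy: v(cons)+7=c, a(vowel)+5=f, c(cons)+7=j, a(vowel)+5=f, n(cons)+7=u, c(cons)+7=j, y(cons)+7=f.

cfjfujf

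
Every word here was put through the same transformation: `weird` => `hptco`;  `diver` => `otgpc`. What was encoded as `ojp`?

Compare letters: w→h is +11, e→p is +11, i→t is +11 — a constant shift. Every letter moves 11 places later in the alphabet, wrapping around z→a.
Undoing it on ojp: o−11=d, j−11=y, p−11=e.

dye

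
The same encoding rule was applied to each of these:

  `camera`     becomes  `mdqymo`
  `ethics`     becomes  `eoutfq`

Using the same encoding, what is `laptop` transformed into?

bafbmx

The word is reversed, then every letter is shifted forward by 12.
Applying it to laptop: reverse → potpal; then shift: p+12=b, o+12=a, t+12=f, p+12=b, a+12=m, l+12=x.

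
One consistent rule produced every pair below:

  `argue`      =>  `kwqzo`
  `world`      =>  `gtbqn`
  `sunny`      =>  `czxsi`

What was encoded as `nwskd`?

drift

It's a Vigenère-style cipher with numeric key [10,5]: position i shifts by key[i mod 2].
Reversing it on nwskd: n−10=d, w−5=r, s−10=i, k−5=f, d−10=t.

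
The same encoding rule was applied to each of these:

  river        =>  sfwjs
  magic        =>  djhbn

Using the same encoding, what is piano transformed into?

The word is reversed, then every letter is shifted forward by 1.
For piano: reverse → onaip; then shift: o+1=p, n+1=o, a+1=b, i+1=j, p+1=q.

pobjq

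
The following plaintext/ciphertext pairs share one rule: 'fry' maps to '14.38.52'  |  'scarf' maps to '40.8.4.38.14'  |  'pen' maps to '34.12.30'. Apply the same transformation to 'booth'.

6.32.32.42.18

Each letter becomes 2×(its alphabet position, a=1..z=26) + 2.
Applying it to booth: b=2→6, o=15→32, o=15→32, t=20→42, h=8→18.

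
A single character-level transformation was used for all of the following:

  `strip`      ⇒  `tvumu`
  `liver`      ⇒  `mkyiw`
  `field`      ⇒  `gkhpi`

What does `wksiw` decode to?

viper

In strip: s→t is +1, t→v is +2, r→u is +3, i→m is +4 — the shift increases by 1 each position. Each letter shifts forward by (position + 1), i.e. 1, 2, 3, … — the shift grows by one for each successive letter.
Undoing it on wksiw: w−1=v, k−2=i, s−3=p, i−4=e, w−5=r.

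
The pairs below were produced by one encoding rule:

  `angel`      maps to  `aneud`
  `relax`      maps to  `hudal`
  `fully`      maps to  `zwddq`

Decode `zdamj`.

a(0)→a(0) and n(13)→n(13) fit y≡5x+0 (mod 26); the inverse of 5 mod 26 is 21. This is an affine cipher: with a=0,…,z=25, each position x becomes (5x+0) mod 26.
Reversing it on zdamj: z(25)→21·(25−0)≡5=f; d(3)→21·(3−0)≡11=l; a(0)→21·(0−0)≡0=a; m(12)→21·(12−0)≡18=s; j(9)→21·(9−0)≡7=h (all mod 26).

flash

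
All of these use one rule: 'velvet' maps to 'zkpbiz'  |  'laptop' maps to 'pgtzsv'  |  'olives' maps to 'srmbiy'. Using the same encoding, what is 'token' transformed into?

xuokr

Shifts by position in velvet: pos 0: v→z (+4), pos 1: e→k (+6), pos 2: l→p (+4), pos 3: v→b (+6) — repeating every 2. It's a Vigenère-style cipher with numeric key [4,6]: position i shifts by key[i mod 2].
On token: t+4=x, o+6=u, k+4=o, e+6=k, n+4=r.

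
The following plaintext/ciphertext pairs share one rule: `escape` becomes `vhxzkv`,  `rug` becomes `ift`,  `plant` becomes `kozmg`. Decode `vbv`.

eye

Each pair mirrors across the alphabet (e↔v, s↔h, c↔x): positions sum to 25. This is the alphabet-reversal cipher (Atbash): a becomes z, b becomes y, etc.
Decoding vbv: v↔e, b↔y, v↔e.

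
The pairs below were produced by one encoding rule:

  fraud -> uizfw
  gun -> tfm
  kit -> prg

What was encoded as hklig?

sport

Each letter is replaced by its mirror in the alphabet: a↔z, b↔y, c↔x, and so on (the Atbash cipher).
Reversing it on hklig: h↔s, k↔p, l↔o, i↔r, g↔t.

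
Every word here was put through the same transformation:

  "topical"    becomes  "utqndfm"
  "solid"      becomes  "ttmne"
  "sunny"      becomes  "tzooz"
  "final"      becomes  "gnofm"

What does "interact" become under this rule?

noujsfdu

The shift depends on letter class: consonant t→u is +1, but vowel o→t is +5. Vowels shift forward by 5 and consonants shift forward by 1.
Applying it to interact: i(vowel)+5=n, n(cons)+1=o, t(cons)+1=u, e(vowel)+5=j, r(cons)+1=s, a(vowel)+5=f, c(cons)+1=d, t(cons)+1=u.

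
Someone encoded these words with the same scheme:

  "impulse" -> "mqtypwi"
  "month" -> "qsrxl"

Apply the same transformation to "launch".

peyrgl

Compare letters: i→m is +4, m→q is +4, p→t is +4 — a constant shift. It's a constant shift of +4 (ROT4).
On launch: l+4=p, a+4=e, u+4=y, n+4=r, c+4=g, h+4=l.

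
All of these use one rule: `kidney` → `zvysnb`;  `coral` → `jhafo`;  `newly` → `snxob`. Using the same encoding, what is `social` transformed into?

phjvfo

k(10)→z(25) and i(8)→v(21) fit y≡15x+5 (mod 26); the inverse of 15 mod 26 is 7. Treating letters as 0–25, the rule is x ↦ 15x + 5 (mod 26).
On social: s(18)→15·18+5≡15=p; o(14)→15·14+5≡7=h; c(2)→15·2+5≡9=j; i(8)→15·8+5≡21=v; a(0)→15·0+5≡5=f; l(11)→15·11+5≡14=o (all mod 26).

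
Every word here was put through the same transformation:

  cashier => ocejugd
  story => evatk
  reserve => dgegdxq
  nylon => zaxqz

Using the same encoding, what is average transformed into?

Shifts by position in cashier: pos 0: c→o (+12), pos 1: a→c (+2), pos 2: s→e (+12), pos 3: h→j (+2) — repeating every 2. A repeating key of period 2 is used — shifts +12, +2 over and over.
On average: a+12=m, v+2=x, e+12=q, r+2=t, a+12=m, g+2=i, e+12=q.

mxqtmiq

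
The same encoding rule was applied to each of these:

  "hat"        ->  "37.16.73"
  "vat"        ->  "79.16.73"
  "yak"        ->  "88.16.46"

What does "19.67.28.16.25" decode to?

h(#8)→37 and a(#1)→16: differences scale by 3, so n = 3·pos + 13. With a=1..z=26, the number is 3·pos + 13.
Reversing it on 19.67.28.16.25: 19→(19−13)÷3=2=b, 67→(67−13)÷3=18=r, 28→(28−13)÷3=5=e, 16→(16−13)÷3=1=a, 25→(25−13)÷3=4=d.

bread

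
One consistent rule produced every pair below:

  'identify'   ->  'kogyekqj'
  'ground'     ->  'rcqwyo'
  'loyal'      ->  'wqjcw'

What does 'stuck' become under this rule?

Vowels shift forward by 2 and consonants shift forward by 11.
For stuck: s(cons)+11=d, t(cons)+11=e, u(vowel)+2=w, c(cons)+11=n, k(cons)+11=v.

dewnv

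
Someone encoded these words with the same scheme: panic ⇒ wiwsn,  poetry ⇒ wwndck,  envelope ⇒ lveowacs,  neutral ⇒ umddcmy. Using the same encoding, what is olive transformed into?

vtrfp

In panic: p→w is +7, a→i is +8, n→w is +9, i→s is +10 — the shift increases by 1 each position. The shift increases by 1 at each position, starting from +7: 7, 8, 9, ….
On olive: o+7=v, l+8=t, i+9=r, v+10=f, e+11=p.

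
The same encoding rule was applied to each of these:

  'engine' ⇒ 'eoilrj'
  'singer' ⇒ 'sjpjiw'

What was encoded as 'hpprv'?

honor

In engine: e→e is +0, n→o is +1, g→i is +2, i→l is +3 — the shift increases by 1 each position. Each letter shifts forward by its position index (0, 1, 2, …) — the shift grows by one for each successive letter.
Undoing it on hpprv: h−0=h, p−1=o, p−2=n, r−3=o, v−4=r.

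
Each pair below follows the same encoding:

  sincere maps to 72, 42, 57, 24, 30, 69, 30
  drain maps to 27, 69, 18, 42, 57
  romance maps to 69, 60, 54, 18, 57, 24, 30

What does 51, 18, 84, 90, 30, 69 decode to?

s(#19)→72 and i(#9)→42: differences scale by 3, so n = 3·pos + 15. With a=1..z=26, the number is 3·pos + 15.
Reversing it on 51, 18, 84, 90, 30, 69: 51→(51−15)÷3=12=l, 18→(18−15)÷3=1=a, 84→(84−15)÷3=23=w, 90→(90−15)÷3=25=y, 30→(30−15)÷3=5=e, 69→(69−15)÷3=18=r.

lawyer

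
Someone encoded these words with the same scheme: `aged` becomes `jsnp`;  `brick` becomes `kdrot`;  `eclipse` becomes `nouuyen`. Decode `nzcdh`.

It's a Vigenère-style cipher with numeric key [9,12]: position i shifts by key[i mod 2].
Undoing it on nzcdh: n−9=e, z−12=n, c−9=t, d−12=r, h−9=y.

entry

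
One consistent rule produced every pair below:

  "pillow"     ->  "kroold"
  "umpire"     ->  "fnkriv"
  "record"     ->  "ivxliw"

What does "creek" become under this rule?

xivvp

Each pair mirrors across the alphabet (p↔k, i↔r, l↔o): positions sum to 25. Each letter is replaced by its mirror in the alphabet: a↔z, b↔y, c↔x, and so on (the Atbash cipher).
For creek: c↔x, r↔i, e↔v, e↔v, k↔p.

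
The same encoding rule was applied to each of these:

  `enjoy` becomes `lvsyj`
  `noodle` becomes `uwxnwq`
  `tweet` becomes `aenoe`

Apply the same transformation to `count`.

jwdxe

In enjoy: e→l is +7, n→v is +8, j→s is +9, o→y is +10 — the shift increases by 1 each position. Each letter shifts forward by (position + 7), i.e. 7, 8, 9, … — the shift grows by one for each successive letter.
For count: c+7=j, o+8=w, u+9=d, n+10=x, t+11=e.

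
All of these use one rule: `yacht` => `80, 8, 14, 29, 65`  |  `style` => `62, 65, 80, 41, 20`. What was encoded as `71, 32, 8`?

y(#25)→80 and a(#1)→8: differences scale by 3, so n = 3·pos + 5. The formula is n = 3×(alphabet index, a=1) + 5.
Decoding 71, 32, 8: 71→(71−5)÷3=22=v, 32→(32−5)÷3=9=i, 8→(8−5)÷3=1=a.

via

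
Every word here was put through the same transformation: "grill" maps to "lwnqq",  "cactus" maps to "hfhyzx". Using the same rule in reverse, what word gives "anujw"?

Compare letters: g→l is +5, r→w is +5, i→n is +5 — a constant shift. Each letter is shifted forward by 5 in the alphabet (a Caesar shift of +5).
Reversing it on anujw: a−5=v, n−5=i, u−5=p, j−5=e, w−5=r.

viper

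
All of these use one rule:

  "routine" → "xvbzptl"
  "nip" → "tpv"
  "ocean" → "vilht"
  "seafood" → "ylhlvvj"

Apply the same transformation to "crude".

Vowels shift forward by 7 and consonants shift forward by 6.
For crude: c(cons)+6=i, r(cons)+6=x, u(vowel)+7=b, d(cons)+6=j, e(vowel)+7=l.

ixbjl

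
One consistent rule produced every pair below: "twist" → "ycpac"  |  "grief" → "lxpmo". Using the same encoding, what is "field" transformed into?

In twist: t→y is +5, w→c is +6, i→p is +7, s→a is +8 — the shift increases by 1 each position. Letter i (0-indexed) is shifted by i+5, so successive shifts are 5, 6, 7, ….
On field: f+5=k, i+6=o, e+7=l, l+8=t, d+9=m.

koltm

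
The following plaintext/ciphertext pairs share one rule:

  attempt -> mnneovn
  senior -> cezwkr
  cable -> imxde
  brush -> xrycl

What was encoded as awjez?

a(0)→m(12) and t(19)→n(13) fit y≡11x+12 (mod 26); the inverse of 11 mod 26 is 19. Each letter's alphabet position (a=0..z=25) is mapped through 11·x+12 mod 26 — an affine cipher.
Undoing it on awjez: a(0)→19·(0−12)≡6=g; w(22)→19·(22−12)≡8=i; j(9)→19·(9−12)≡21=v; e(4)→19·(4−12)≡4=e; z(25)→19·(25−12)≡13=n (all mod 26).

given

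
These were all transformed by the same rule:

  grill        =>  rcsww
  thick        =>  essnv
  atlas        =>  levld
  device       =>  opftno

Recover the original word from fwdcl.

Shifts by position in grill: pos 0: g→r (+11), pos 1: r→c (+11), pos 2: i→s (+10), pos 3: l→w (+11), pos 4: l→w (+11) — repeating every 3. The shifts repeat in a cycle of length 3: positions 0,1,… shift by +11, +11, +10, then the pattern repeats.
Undoing it on fwdcl: f−11=u, w−11=l, d−10=t, c−11=r, l−11=a.

ultra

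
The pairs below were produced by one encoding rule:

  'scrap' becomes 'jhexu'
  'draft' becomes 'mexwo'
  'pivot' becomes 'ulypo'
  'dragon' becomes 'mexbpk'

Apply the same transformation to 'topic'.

s(18)→j(9) and c(2)→h(7) fit y≡5x+23 (mod 26); the inverse of 5 mod 26 is 21. Treating letters as 0–25, the rule is x ↦ 5x + 23 (mod 26).
On topic: t(19)→5·19+23≡14=o; o(14)→5·14+23≡15=p; p(15)→5·15+23≡20=u; i(8)→5·8+23≡11=l; c(2)→5·2+23≡7=h (all mod 26).

opulh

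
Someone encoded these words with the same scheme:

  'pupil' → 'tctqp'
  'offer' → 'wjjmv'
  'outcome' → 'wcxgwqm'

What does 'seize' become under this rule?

The rule splits by letter class: vowels +8, consonants +4.
For seize: s(cons)+4=w, e(vowel)+8=m, i(vowel)+8=q, z(cons)+4=d, e(vowel)+8=m.

wmqdm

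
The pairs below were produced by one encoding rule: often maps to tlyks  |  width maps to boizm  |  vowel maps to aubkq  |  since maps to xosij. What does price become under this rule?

uxnij

Shifts by position in often: pos 0: o→t (+5), pos 1: f→l (+6), pos 2: t→y (+5), pos 3: e→k (+6) — repeating every 2. A repeating key of period 2 is used — shifts +5, +6 over and over.
Applying it to price: p+5=u, r+6=x, i+5=n, c+6=i, e+5=j.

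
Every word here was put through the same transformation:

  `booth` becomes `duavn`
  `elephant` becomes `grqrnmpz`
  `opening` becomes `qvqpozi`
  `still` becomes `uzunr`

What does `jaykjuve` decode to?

humidity

Shifts by position in booth: pos 0: b→d (+2), pos 1: o→u (+6), pos 2: o→a (+12), pos 3: t→v (+2), pos 4: h→n (+6) — repeating every 3. A repeating key of period 3 is used — shifts +2, +6, +12 over and over.
Decoding jaykjuve: j−2=h, a−6=u, y−12=m, k−2=i, j−6=d, u−12=i, v−2=t, e−6=y.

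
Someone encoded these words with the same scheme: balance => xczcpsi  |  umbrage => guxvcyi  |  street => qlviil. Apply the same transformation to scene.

This is an affine cipher: with a=0,…,z=25, each position x becomes (21x+2) mod 26.
On scene: s(18)→21·18+2≡16=q; c(2)→21·2+2≡18=s; e(4)→21·4+2≡8=i; n(13)→21·13+2≡15=p; e(4)→21·4+2≡8=i (all mod 26).

qsipi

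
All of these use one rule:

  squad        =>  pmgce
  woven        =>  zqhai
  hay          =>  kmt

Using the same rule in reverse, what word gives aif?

The output letters match the input read backwards, each shifted +12: squad reversed is dauqs. Two steps: reverse the string, then apply a Caesar shift of +12.
Reversing it on aif: shift back: a−12=o, i−12=w, f−12=t → owt; then reverse → two.

two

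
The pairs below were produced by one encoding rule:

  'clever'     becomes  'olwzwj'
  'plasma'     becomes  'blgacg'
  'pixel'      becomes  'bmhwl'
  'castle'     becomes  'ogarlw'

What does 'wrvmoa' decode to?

c(2)→o(14) and l(11)→l(11) fit y≡17x+6 (mod 26); the inverse of 17 mod 26 is 23. Each letter's alphabet position (a=0..z=25) is mapped through 17·x+6 mod 26 — an affine cipher.
Reversing it on wrvmoa: w(22)→23·(22−6)≡4=e; r(17)→23·(17−6)≡19=t; v(21)→23·(21−6)≡7=h; m(12)→23·(12−6)≡8=i; o(14)→23·(14−6)≡2=c; a(0)→23·(0−6)≡18=s (all mod 26).

ethics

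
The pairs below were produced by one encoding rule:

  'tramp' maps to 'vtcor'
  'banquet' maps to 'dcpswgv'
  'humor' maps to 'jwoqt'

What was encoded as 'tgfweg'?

Compare letters: t→v is +2, r→t is +2, a→c is +2 — a constant shift. It's a constant shift of +2 (ROT2).
Reversing it on tgfweg: t−2=r, g−2=e, f−2=d, w−2=u, e−2=c, g−2=e.

reduce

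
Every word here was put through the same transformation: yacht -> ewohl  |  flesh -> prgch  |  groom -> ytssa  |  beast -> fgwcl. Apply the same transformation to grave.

ytwdg

Treating letters as 0–25, the rule is x ↦ 9x + 22 (mod 26).
For grave: g(6)→9·6+22≡24=y; r(17)→9·17+22≡19=t; a(0)→9·0+22≡22=w; v(21)→9·21+22≡3=d; e(4)→9·4+22≡6=g (all mod 26).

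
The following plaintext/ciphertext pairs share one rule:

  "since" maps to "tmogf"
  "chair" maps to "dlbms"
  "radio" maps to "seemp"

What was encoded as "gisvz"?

ferry

Shifts by position in since: pos 0: s→t (+1), pos 1: i→m (+4), pos 2: n→o (+1), pos 3: c→g (+4) — repeating every 2. A repeating key of period 2 is used — shifts +1, +4 over and over.
Decoding gisvz: g−1=f, i−4=e, s−1=r, v−4=r, z−1=y.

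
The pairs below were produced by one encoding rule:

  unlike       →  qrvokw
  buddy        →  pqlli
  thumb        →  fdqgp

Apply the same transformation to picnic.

noaroa

u(20)→q(16) and n(13)→r(17) fit y≡11x+4 (mod 26); the inverse of 11 mod 26 is 19. This is an affine cipher: with a=0,…,z=25, each position x becomes (11x+4) mod 26.
Applying it to picnic: p(15)→11·15+4≡13=n; i(8)→11·8+4≡14=o; c(2)→11·2+4≡0=a; n(13)→11·13+4≡17=r; i(8)→11·8+4≡14=o; c(2)→11·2+4≡0=a (all mod 26).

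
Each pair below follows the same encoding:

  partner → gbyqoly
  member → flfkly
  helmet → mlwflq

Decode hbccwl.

p(15)→g(6) and a(0)→b(1) fit y≡9x+1 (mod 26); the inverse of 9 mod 26 is 3. Treating letters as 0–25, the rule is x ↦ 9x + 1 (mod 26).
Undoing it on hbccwl: h(7)→3·(7−1)≡18=s; b(1)→3·(1−1)≡0=a; c(2)→3·(2−1)≡3=d; c(2)→3·(2−1)≡3=d; w(22)→3·(22−1)≡11=l; l(11)→3·(11−1)≡4=e (all mod 26).

saddle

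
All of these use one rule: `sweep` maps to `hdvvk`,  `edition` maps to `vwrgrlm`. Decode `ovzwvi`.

Each pair mirrors across the alphabet (s↔h, w↔d, e↔v): positions sum to 25. Each letter is replaced by its mirror in the alphabet: a↔z, b↔y, c↔x, and so on (the Atbash cipher).
Undoing it on ovzwvi: o↔l, v↔e, z↔a, w↔d, v↔e, i↔r.

leader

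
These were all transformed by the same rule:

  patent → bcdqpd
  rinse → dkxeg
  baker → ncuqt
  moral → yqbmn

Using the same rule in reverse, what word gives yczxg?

maple

Shifts by position in patent: pos 0: p→b (+12), pos 1: a→c (+2), pos 2: t→d (+10), pos 3: e→q (+12), pos 4: n→p (+2), pos 5: t→d (+10) — repeating every 3. A repeating key of period 3 is used — shifts +12, +2, +10 over and over.
Reversing it on yczxg: y−12=m, c−2=a, z−10=p, x−12=l, g−2=e.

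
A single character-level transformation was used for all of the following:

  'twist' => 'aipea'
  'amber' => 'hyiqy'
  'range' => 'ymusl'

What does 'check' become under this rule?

Shifts by position in twist: pos 0: t→a (+7), pos 1: w→i (+12), pos 2: i→p (+7), pos 3: s→e (+12) — repeating every 2. The shifts repeat in a cycle of length 2: positions 0,1,… shift by +7, +12, then the pattern repeats.
On check: c+7=j, h+12=t, e+7=l, c+12=o, k+7=r.

jtlor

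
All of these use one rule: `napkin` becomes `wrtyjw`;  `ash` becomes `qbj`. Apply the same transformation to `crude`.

nmdal

The output letters match the input read backwards, each shifted +9: napkin reversed is nikpan. Two steps: reverse the string, then apply a Caesar shift of +9.
On crude: reverse → edurc; then shift: e+9=n, d+9=m, u+9=d, r+9=a, c+9=l.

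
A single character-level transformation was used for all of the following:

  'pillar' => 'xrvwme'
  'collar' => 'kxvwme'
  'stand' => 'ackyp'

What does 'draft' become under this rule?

lakqf

In pillar: p→x is +8, i→r is +9, l→v is +10, l→w is +11 — the shift increases by 1 each position. Each letter shifts forward by (position + 8), i.e. 8, 9, 10, … — the shift grows by one for each successive letter.
On draft: d+8=l, r+9=a, a+10=k, f+11=q, t+12=f.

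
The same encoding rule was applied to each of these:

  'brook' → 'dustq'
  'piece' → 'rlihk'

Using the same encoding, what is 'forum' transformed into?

hrvzs

Each letter shifts forward by (position + 2), i.e. 2, 3, 4, … — the shift grows by one for each successive letter.
On forum: f+2=h, o+3=r, r+4=v, u+5=z, m+6=s.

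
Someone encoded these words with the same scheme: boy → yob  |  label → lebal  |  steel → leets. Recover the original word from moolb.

bloom

The word is simply reversed.
Undoing it on moolb: then reverse → bloom.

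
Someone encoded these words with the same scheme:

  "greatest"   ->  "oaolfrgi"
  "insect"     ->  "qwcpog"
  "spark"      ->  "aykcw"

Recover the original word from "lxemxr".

Letter i (0-indexed) is shifted by i+8, so successive shifts are 8, 9, 10, ….
Undoing it on lxemxr: l−8=d, x−9=o, e−10=u, m−11=b, x−12=l, r−13=e.

double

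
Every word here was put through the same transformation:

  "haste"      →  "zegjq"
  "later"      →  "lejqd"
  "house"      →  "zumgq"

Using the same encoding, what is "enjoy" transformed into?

qrfuy

h(7)→z(25) and a(0)→e(4) fit y≡3x+4 (mod 26); the inverse of 3 mod 26 is 9. Each letter's alphabet position (a=0..z=25) is mapped through 3·x+4 mod 26 — an affine cipher.
For enjoy: e(4)→3·4+4≡16=q; n(13)→3·13+4≡17=r; j(9)→3·9+4≡5=f; o(14)→3·14+4≡20=u; y(24)→3·24+4≡24=y (all mod 26).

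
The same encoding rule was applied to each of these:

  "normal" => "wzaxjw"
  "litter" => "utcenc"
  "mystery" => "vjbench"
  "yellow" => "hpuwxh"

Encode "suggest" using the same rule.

bfprndc

Shifts by position in normal: pos 0: n→w (+9), pos 1: o→z (+11), pos 2: r→a (+9), pos 3: m→x (+11) — repeating every 2. It's a Vigenère-style cipher with numeric key [9,11]: position i shifts by key[i mod 2].
For suggest: s+9=b, u+11=f, g+9=p, g+11=r, e+9=n, s+11=d, t+9=c.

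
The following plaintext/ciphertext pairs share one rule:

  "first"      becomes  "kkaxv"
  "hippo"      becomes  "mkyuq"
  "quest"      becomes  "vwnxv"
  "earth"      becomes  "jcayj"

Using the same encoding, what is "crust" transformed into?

A repeating key of period 3 is used — shifts +5, +2, +9 over and over.
For crust: c+5=h, r+2=t, u+9=d, s+5=x, t+2=v.

htdxv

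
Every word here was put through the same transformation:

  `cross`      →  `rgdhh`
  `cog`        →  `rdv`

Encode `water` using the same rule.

Compare letters: c→r is +15, r→g is +15, o→d is +15 — a constant shift. Each letter is shifted forward by 15 in the alphabet (a Caesar shift of +15).
For water: w+15=l, a+15=p, t+15=i, e+15=t, r+15=g.

lpitg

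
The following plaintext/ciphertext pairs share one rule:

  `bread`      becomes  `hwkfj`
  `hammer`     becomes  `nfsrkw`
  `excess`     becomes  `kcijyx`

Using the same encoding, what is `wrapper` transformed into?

cwguvjx

Shifts by position in bread: pos 0: b→h (+6), pos 1: r→w (+5), pos 2: e→k (+6), pos 3: a→f (+5) — repeating every 2. A repeating key of period 2 is used — shifts +6, +5 over and over.
For wrapper: w+6=c, r+5=w, a+6=g, p+5=u, p+6=v, e+5=j, r+6=x.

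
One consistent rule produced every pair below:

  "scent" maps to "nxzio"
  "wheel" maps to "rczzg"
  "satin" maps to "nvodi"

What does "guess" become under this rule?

Compare letters: s→n is +21, c→x is +21, e→z is +21 — a constant shift. Every letter moves 21 places later in the alphabet, wrapping around z→a.
For guess: g+21=b, u+21=p, e+21=z, s+21=n, s+21=n.

bpznn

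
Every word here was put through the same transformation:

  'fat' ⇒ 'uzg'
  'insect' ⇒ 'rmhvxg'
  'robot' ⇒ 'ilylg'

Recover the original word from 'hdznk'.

This is the alphabet-reversal cipher (Atbash): a becomes z, b becomes y, etc.
Undoing it on hdznk: h↔s, d↔w, z↔a, n↔m, k↔p.

swamp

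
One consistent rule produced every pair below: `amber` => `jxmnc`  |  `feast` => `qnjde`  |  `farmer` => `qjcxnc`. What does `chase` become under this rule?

The shift depends on letter class: consonant m→x is +11, but vowel a→j is +9. Two shifts are in play — +9 for a/e/i/o/u, +11 for every other letter.
For chase: c(cons)+11=n, h(cons)+11=s, a(vowel)+9=j, s(cons)+11=d, e(vowel)+9=n.

nsjdn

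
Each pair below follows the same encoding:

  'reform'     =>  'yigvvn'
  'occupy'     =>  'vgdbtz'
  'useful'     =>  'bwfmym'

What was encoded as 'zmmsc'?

silly

Shifts by position in reform: pos 0: r→y (+7), pos 1: e→i (+4), pos 2: f→g (+1), pos 3: o→v (+7), pos 4: r→v (+4), pos 5: m→n (+1) — repeating every 3. A repeating key of period 3 is used — shifts +7, +4, +1 over and over.
Reversing it on zmmsc: z−7=s, m−4=i, m−1=l, s−7=l, c−4=y.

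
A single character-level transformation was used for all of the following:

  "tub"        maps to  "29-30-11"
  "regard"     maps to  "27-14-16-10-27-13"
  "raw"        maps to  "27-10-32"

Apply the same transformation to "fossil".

15-24-28-28-18-21

t is letter #20 and maps to 29: an offset of 9. Each letter is replaced by its alphabet position (a=1..z=26) + 9.
Applying it to fossil: f=6→15, o=15→24, s=19→28, s=19→28, i=9→18, l=12→21.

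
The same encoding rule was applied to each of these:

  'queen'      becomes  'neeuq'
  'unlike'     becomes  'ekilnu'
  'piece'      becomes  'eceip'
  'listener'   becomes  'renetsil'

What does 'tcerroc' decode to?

The output letters match the input read backwards: queen reversed is neeuq. It's just the letters in reverse order.
Decoding tcerroc: then reverse → correct.

correct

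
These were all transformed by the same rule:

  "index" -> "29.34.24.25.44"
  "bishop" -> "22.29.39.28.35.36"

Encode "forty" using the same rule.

26.35.38.40.45

i is letter #9 and maps to 29: an offset of 20. The number is (letter's place in the alphabet, a=1) + 20.
For forty: f=6→26, o=15→35, r=18→38, t=20→40, y=25→45.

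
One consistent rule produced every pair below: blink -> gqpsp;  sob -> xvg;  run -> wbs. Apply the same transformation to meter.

The shift depends on letter class: consonant b→g is +5, but vowel i→p is +7. Two shifts are in play — +7 for a/e/i/o/u, +5 for every other letter.
Applying it to meter: m(cons)+5=r, e(vowel)+7=l, t(cons)+5=y, e(vowel)+7=l, r(cons)+5=w.

rlylw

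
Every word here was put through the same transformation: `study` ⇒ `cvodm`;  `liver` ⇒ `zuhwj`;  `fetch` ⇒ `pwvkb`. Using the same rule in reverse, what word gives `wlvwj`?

s(18)→c(2) and t(19)→v(21) fit y≡19x+24 (mod 26); the inverse of 19 mod 26 is 11. This is an affine cipher: with a=0,…,z=25, each position x becomes (19x+24) mod 26.
Reversing it on wlvwj: w(22)→11·(22−24)≡4=e; l(11)→11·(11−24)≡13=n; v(21)→11·(21−24)≡19=t; w(22)→11·(22−24)≡4=e; j(9)→11·(9−24)≡17=r (all mod 26).

enter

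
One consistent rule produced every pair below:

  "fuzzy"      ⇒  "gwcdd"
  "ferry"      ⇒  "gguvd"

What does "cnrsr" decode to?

In fuzzy: f→g is +1, u→w is +2, z→c is +3, z→d is +4 — the shift increases by 1 each position. Each letter shifts forward by (position + 1), i.e. 1, 2, 3, … — the shift grows by one for each successive letter.
Undoing it on cnrsr: c−1=b, n−2=l, r−3=o, s−4=o, r−5=m.

bloom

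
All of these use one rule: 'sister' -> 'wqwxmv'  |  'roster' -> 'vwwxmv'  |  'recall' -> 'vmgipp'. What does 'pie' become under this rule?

tqm

The shift depends on letter class: consonant s→w is +4, but vowel i→q is +8. Vowels shift forward by 8 and consonants shift forward by 4.
On pie: p(cons)+4=t, i(vowel)+8=q, e(vowel)+8=m.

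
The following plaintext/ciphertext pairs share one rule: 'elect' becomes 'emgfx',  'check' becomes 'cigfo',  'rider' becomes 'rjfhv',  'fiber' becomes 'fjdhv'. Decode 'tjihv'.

tiger

In elect: e→e is +0, l→m is +1, e→g is +2, c→f is +3 — the shift increases by 1 each position. Letter i (0-indexed) is shifted by i+0, so successive shifts are 0, 1, 2, ….
Decoding tjihv: t−0=t, j−1=i, i−2=g, h−3=e, v−4=r.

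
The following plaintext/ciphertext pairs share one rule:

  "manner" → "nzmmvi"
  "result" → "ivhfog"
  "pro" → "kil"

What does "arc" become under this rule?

zix

Each pair mirrors across the alphabet (m↔n, a↔z, n↔m): positions sum to 25. This is the alphabet-reversal cipher (Atbash): a becomes z, b becomes y, etc.
On arc: a↔z, r↔i, c↔x.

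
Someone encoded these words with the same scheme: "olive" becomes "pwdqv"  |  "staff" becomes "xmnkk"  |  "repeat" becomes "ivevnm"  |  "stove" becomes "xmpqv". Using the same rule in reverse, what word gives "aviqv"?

nerve

o(14)→p(15) and l(11)→w(22) fit y≡15x+13 (mod 26); the inverse of 15 mod 26 is 7. Each letter's alphabet position (a=0..z=25) is mapped through 15·x+13 mod 26 — an affine cipher.
Decoding aviqv: a(0)→7·(0−13)≡13=n; v(21)→7·(21−13)≡4=e; i(8)→7·(8−13)≡17=r; q(16)→7·(16−13)≡21=v; v(21)→7·(21−13)≡4=e (all mod 26).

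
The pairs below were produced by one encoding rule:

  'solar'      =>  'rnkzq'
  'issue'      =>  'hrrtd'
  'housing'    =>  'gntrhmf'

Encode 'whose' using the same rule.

vgnrd

Compare letters: s→r is +25, o→n is +25, l→k is +25 — a constant shift. Each letter is shifted forward by 25 in the alphabet (a Caesar shift of +25).
Applying it to whose: w+25=v, h+25=g, o+25=n, s+25=r, e+25=d.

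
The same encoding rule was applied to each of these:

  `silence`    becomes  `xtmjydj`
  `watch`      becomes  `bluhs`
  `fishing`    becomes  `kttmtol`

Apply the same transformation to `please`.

Shifts by position in silence: pos 0: s→x (+5), pos 1: i→t (+11), pos 2: l→m (+1), pos 3: e→j (+5), pos 4: n→y (+11), pos 5: c→d (+1) — repeating every 3. It's a Vigenère-style cipher with numeric key [5,11,1]: position i shifts by key[i mod 3].
For please: p+5=u, l+11=w, e+1=f, a+5=f, s+11=d, e+1=f.

uwffdf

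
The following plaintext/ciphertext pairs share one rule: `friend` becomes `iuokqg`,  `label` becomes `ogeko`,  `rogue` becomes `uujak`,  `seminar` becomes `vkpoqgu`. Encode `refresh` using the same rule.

ukiukvk

The shift depends on letter class: consonant f→i is +3, but vowel i→o is +6. Vowels shift forward by 6 and consonants shift forward by 3.
Applying it to refresh: r(cons)+3=u, e(vowel)+6=k, f(cons)+3=i, r(cons)+3=u, e(vowel)+6=k, s(cons)+3=v, h(cons)+3=k.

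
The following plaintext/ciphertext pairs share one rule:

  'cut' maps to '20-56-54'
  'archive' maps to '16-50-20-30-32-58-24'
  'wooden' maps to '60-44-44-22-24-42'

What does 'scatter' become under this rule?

52-20-16-54-54-24-50

c(#3)→20 and u(#21)→56: differences scale by 2, so n = 2·pos + 14. With a=1..z=26, the number is 2·pos + 14.
For scatter: s=19→52, c=3→20, a=1→16, t=20→54, t=20→54, e=5→24, r=18→50.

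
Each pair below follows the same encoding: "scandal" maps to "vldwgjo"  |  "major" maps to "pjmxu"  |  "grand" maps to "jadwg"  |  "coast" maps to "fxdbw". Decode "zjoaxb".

Shifts by position in scandal: pos 0: s→v (+3), pos 1: c→l (+9), pos 2: a→d (+3), pos 3: n→w (+9) — repeating every 2. It's a Vigenère-style cipher with numeric key [3,9]: position i shifts by key[i mod 2].
Undoing it on zjoaxb: z−3=w, j−9=a, o−3=l, a−9=r, x−3=u, b−9=s.

walrus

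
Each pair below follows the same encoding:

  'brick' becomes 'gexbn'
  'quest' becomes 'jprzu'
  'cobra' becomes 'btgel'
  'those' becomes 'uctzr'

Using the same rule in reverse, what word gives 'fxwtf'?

b(1)→g(6) and r(17)→e(4) fit y≡21x+11 (mod 26); the inverse of 21 mod 26 is 5. Each letter's alphabet position (a=0..z=25) is mapped through 21·x+11 mod 26 — an affine cipher.
Undoing it on fxwtf: f(5)→5·(5−11)≡22=w; x(23)→5·(23−11)≡8=i; w(22)→5·(22−11)≡3=d; t(19)→5·(19−11)≡14=o; f(5)→5·(5−11)≡22=w (all mod 26).

widow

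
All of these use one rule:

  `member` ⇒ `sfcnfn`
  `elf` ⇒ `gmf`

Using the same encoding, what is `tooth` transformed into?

The output letters match the input read backwards, each shifted +1: member reversed is rebmem. Two steps: reverse the string, then apply a Caesar shift of +1.
On tooth: reverse → htoot; then shift: h+1=i, t+1=u, o+1=p, o+1=p, t+1=u.

iuppu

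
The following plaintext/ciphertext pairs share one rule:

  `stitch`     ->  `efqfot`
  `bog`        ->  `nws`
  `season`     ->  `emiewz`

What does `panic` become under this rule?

bizqo

The rule splits by letter class: vowels +8, consonants +12.
For panic: p(cons)+12=b, a(vowel)+8=i, n(cons)+12=z, i(vowel)+8=q, c(cons)+12=o.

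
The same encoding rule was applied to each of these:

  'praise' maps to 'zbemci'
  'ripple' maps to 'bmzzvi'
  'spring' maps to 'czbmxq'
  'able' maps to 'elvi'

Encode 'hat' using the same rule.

The shift depends on letter class: consonant p→z is +10, but vowel a→e is +4. The rule splits by letter class: vowels +4, consonants +10.
For hat: h(cons)+10=r, a(vowel)+4=e, t(cons)+10=d.

red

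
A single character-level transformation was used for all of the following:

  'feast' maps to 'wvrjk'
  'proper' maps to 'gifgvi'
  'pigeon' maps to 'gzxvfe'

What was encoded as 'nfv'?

Compare letters: f→w is +17, e→v is +17, a→r is +17 — a constant shift. It's a constant shift of +17 (ROT17).
Decoding nfv: n−17=w, f−17=o, v−17=e.

woe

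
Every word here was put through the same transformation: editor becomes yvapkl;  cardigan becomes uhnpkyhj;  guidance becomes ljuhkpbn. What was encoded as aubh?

The word is reversed, then every letter is shifted forward by 7.
Undoing it on aubh: shift back: a−7=t, u−7=n, b−7=u, h−7=a → tnua; then reverse → aunt.

aunt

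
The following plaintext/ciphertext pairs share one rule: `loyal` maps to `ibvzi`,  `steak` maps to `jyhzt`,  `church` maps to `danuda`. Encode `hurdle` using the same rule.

anusih

l(11)→i(8) and o(14)→b(1) fit y≡15x+25 (mod 26); the inverse of 15 mod 26 is 7. Treating letters as 0–25, the rule is x ↦ 15x + 25 (mod 26).
On hurdle: h(7)→15·7+25≡0=a; u(20)→15·20+25≡13=n; r(17)→15·17+25≡20=u; d(3)→15·3+25≡18=s; l(11)→15·11+25≡8=i; e(4)→15·4+25≡7=h (all mod 26).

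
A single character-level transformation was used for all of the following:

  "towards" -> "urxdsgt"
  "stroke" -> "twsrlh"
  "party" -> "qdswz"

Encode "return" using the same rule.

Shifts by position in towards: pos 0: t→u (+1), pos 1: o→r (+3), pos 2: w→x (+1), pos 3: a→d (+3) — repeating every 2. It's a Vigenère-style cipher with numeric key [1,3]: position i shifts by key[i mod 2].
For return: r+1=s, e+3=h, t+1=u, u+3=x, r+1=s, n+3=q.

shuxsq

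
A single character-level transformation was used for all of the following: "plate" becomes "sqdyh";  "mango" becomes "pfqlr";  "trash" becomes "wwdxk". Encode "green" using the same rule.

Shifts by position in plate: pos 0: p→s (+3), pos 1: l→q (+5), pos 2: a→d (+3), pos 3: t→y (+5) — repeating every 2. A repeating key of period 2 is used — shifts +3, +5 over and over.
Applying it to green: g+3=j, r+5=w, e+3=h, e+5=j, n+3=q.

jwhjq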